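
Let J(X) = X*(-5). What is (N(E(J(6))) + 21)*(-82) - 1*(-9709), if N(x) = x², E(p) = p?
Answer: -65813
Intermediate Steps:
J(X) = -5*X
(N(E(J(6))) + 21)*(-82) - 1*(-9709) = ((-5*6)² + 21)*(-82) - 1*(-9709) = ((-30)² + 21)*(-82) + 9709 = (900 + 21)*(-82) + 9709 = 921*(-82) + 9709 = -75522 + 9709 = -65813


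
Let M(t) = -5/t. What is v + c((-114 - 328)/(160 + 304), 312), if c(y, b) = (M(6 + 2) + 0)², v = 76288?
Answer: 4882457/64 ≈ 76288.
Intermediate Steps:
c(y, b) = 25/64 (c(y, b) = (-5/(6 + 2) + 0)² = (-5/8 + 0)² = (-5/8)² = 25/64)
v + c((-114 - 328)/(160 + 304), 312) = 76288 + 25/64 = 4882457/64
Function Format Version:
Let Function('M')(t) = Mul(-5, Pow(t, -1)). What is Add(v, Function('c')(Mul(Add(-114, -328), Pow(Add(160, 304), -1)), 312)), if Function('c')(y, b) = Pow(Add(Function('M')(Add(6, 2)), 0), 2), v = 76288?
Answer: Rational(4882457, 64) ≈ 76288.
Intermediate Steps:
Function('c')(y, b) = Rational(25, 64) (Function('c')(y, b) = Pow(Add(Mul(-5, Pow(Add(6, 2), -1)), 0), 2) = Pow(Add(Mul(-5, Pow(8, -1)), 0), 2) = Pow(Add(Mul(-5, Rational(1, 8)), 0), 2) = Pow(Add(Rational(-5, 8), 0), 2) = Pow(Rational(-5, 8), 2) = Rational(25, 64))
Add(v, Function('c')(Mul(Add(-114, -328), Pow(Add(160, 304), -1)), 312)) = Add(76288, Rational(25, 64)) = Rational(4882457, 64)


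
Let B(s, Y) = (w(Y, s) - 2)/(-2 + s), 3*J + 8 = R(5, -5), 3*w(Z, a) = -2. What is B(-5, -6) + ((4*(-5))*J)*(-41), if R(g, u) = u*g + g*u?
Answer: -332912/21 ≈ -15853.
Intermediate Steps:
R(g, u) = 2*g*u (R(g, u) = g*u + g*u = 2*g*u)
w(Z, a) = -⅔ (w(Z, a) = (⅓)*(-2) = -⅔)
J = -58/3 (J = -8/3 + (2*5*(-5))/3 = -8/3 + (⅓)*(-50) = -8/3 - 50/3 = -58/3 ≈ -19.333)
B(s, Y) = -8/(3*(-2 + s)) (B(s, Y) = (-⅔ - 2)/(-2 + s) = -8/(3*(-2 + s)))
B(-5, -6) + ((4*(-5))*J)*(-41) = -8/(-6 + 3*(-5)) + ((4*(-5))*(-58/3))*(-41) = -8/(-6 - 15) - 20*(-58/3)*(-41) = -8/(-21) + (1160/3)*(-41) = -8*(-1/21) - 47560/3 = 8/21 - 47560/3 = -332912/21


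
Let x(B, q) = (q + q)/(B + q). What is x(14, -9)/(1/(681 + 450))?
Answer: -20358/5 ≈ -4071.6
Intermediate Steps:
x(B, q) = 2*q/(B + q) (x(B, q) = (2*q)/(B + q) = 2*q/(B + q))
x(14, -9)/(1/(681 + 450)) = (2*(-9)/(14 - 9))/(1/(681 + 450)) = (2*(-9)/5)/(1/1131) = (2*(-9)*(⅕))/(1/1131) = -18/5*1131 = -20358/5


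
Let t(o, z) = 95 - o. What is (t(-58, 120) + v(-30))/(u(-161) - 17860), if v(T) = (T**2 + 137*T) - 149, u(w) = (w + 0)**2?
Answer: -3206/8061 ≈ -0.39772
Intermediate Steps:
u(w) = w**2
v(T) = -149 + T**2 + 137*T
(t(-58, 120) + v(-30))/(u(-161) - 17860) = ((95 - 1*(-58)) + (-149 + (-30)**2 + 137*(-30)))/((-161)**2 - 17860) = ((95 + 58) + (-149 + 900 - 4110))/(25921 - 17860) = (153 - 3359)/8061 = -3206*1/8061 = -3206/8061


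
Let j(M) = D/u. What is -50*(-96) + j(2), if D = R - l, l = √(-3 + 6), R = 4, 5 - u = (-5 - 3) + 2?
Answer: 52804/11 - √3/11 ≈ 4800.2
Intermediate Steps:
u = 11 (u = 5 - ((-5 - 3) + 2) = 5 - (-8 + 2) = 5 - 1*(-6) = 5 + 6 = 11)
l = √3 ≈ 1.7320
D = 4 - √3 ≈ 2.2679
j(M) = 4/11 - √3/11 (j(M) = (4 - √3)/11 = (4 - √3)*(1/11) = 4/11 - √3/11)
-50*(-96) + j(2) = -50*(-96) + (4/11 - √3/11) = 4800 + (4/11 - √3/11) = 52804/11 - √3/11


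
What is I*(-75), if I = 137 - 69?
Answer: -5100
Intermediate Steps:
I = 68
I*(-75) = 68*(-75) = -5100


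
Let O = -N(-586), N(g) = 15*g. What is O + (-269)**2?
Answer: 81151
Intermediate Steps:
O = 8790 (O = -15*(-586) = -1*(-8790) = 8790)
O + (-269)**2 = 8790 + (-269)**2 = 8790 + 72361 = 81151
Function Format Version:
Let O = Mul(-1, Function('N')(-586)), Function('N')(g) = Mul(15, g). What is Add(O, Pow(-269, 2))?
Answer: 81151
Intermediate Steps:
O = 8790 (O = Mul(-1, Mul(15, -586)) = Mul(-1, -8790) = 8790)
Add(O, Pow(-269, 2)) = Add(8790, Pow(-269, 2)) = Add(8790, 72361) = 81151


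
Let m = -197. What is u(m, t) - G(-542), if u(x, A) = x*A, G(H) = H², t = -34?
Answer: -287066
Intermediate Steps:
u(x, A) = A*x
u(m, t) - G(-542) = -34*(-197) - 1*(-542)² = 6698 - 1*293764 = 6698 - 293764 = -287066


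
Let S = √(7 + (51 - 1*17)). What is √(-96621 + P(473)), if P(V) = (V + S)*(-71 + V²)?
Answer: √(105693613 + 223658*√41) ≈ 10350.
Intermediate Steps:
S = √41 (S = √(7 + (51 - 17)) = √(7 + 34) = √41 ≈ 6.4031)
P(V) = (-71 + V²)*(V + √41) (P(V) = (V + √41)*(-71 + V²) = (-71 + V²)*(V + √41))
√(-96621 + P(473)) = √(-96621 + (473³ - 71*473 - 71*√41 + √41*473²)) = √(-96621 + (105823817 - 33583 - 71*√41 + √41*223729)) = √(-96621 + (105823817 - 33583 - 71*√41 + 223729*√41)) = √(-96621 + (105790234 + 223658*√41)) = √(105693613 + 223658*√41)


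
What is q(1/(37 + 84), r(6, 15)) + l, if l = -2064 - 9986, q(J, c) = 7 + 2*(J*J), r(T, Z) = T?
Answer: -176321561/14641 ≈ -12043.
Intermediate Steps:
q(J, c) = 7 + 2*J**2
l = -12050
q(1/(37 + 84), r(6, 15)) + l = (7 + 2*(1/(37 + 84))**2) - 12050 = (7 + 2*(1/121)**2) - 12050 = (7 + 2*(1/14641)) - 12050 = (7 + 2/14641) - 12050 = 102489/14641 - 12050 = -176321561/14641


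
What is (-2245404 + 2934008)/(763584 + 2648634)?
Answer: 344302/1706109 ≈ 0.20181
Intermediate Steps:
(-2245404 + 2934008)/(763584 + 2648634) = 688604/3412218 = 688604*(1/3412218) = 344302/1706109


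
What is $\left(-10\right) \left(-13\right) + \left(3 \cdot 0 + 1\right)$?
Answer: $131$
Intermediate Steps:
$\left(-10\right) \left(-13\right) + \left(3 \cdot 0 + 1\right) = 130 + \left(0 + 1\right) = 130 + 1 = 131$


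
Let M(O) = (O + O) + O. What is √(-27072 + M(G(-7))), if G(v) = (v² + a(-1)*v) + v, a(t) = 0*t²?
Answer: 3*I*√2994 ≈ 164.15*I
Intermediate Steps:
a(t) = 0
G(v) = v + v² (G(v) = (v² + 0*v) + v = (v² + 0) + v = v² + v = v + v²)
M(O) = 3*O (M(O) = 2*O + O = 3*O)
√(-27072 + M(G(-7))) = √(-27072 + 3*(-7*(1 - 7))) = √(-27072 + 3*(-7*(-6))) = √(-27072 + 3*42) = √(-27072 + 126) = √(-26946) = 3*I*√2994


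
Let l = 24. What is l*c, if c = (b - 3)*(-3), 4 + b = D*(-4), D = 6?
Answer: 2232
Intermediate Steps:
b = -28 (b = -4 + 6*(-4) = -4 - 24 = -28)
c = 93 (c = (-28 - 3)*(-3) = -31*(-3) = 93)
l*c = 24*93 = 2232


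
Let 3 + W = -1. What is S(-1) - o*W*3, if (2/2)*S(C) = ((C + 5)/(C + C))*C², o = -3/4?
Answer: -11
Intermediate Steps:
o = -¾ (o = -3*¼ = -¾ ≈ -0.75000)
W = -4 (W = -3 - 1 = -4)
S(C) = C*(5 + C)/2 (S(C) = ((C + 5)/(C + C))*C² = ((5 + C)/((2*C)))*C² = ((5 + C)*(1/(2*C)))*C² = ((5 + C)/(2*C))*C² = C*(5 + C)/2)
S(-1) - o*W*3 = (½)*(-1)*(5 - 1) - (-¾*(-4))*3 = (½)*(-1)*4 - 3*3 = -2 - 1*9 = -2 - 9 = -11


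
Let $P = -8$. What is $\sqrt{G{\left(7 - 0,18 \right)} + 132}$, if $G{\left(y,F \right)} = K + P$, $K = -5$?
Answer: $\sqrt{119} \approx 10.909$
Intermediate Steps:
$G{\left(y,F \right)} = -13$ ($G{\left(y,F \right)} = -5 - 8 = -13$)
$\sqrt{G{\left(7 - 0,18 \right)} + 132} = \sqrt{-13 + 132} = \sqrt{119}$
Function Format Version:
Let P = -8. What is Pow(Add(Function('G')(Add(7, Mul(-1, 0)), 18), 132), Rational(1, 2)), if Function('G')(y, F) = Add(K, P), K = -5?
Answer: Pow(119, Rational(1, 2)) ≈ 10.909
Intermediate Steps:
Function('G')(y, F) = -13 (Function('G')(y, F) = Add(-5, -8) = -13)
Pow(Add(Function('G')(Add(7, Mul(-1, 0)), 18), 132), Rational(1, 2)) = Pow(Add(-13, 132), Rational(1, 2)) = Pow(119, Rational(1, 2))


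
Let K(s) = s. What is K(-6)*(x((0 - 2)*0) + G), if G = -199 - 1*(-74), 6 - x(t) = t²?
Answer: 714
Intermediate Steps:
x(t) = 6 - t²
G = -125 (G = -199 + 74 = -125)
K(-6)*(x((0 - 2)*0) + G) = -6*((6 - ((0 - 2)*0)²) - 125) = -6*((6 - (-2*0)²) - 125) = -6*((6 - 1*0²) - 125) = -6*((6 - 1*0) - 125) = -6*((6 + 0) - 125) = -6*(6 - 125) = -6*(-119) = 714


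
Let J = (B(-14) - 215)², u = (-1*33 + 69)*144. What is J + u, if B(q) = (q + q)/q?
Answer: 50553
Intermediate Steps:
B(q) = 2 (B(q) = (2*q)/q = 2)
u = 5184 (u = (-33 + 69)*144 = 36*144 = 5184)
J = 45369 (J = (2 - 215)² = (-213)² = 45369)
J + u = 45369 + 5184 = 50553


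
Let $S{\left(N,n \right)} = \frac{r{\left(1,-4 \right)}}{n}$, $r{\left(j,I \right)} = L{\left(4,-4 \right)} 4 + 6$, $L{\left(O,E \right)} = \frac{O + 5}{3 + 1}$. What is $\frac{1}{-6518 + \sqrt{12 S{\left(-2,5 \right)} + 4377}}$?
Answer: $- \frac{6518}{42479911} - \frac{\sqrt{4413}}{42479911} \approx -0.000155$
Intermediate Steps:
$L{\left(O,E \right)} = \frac{5}{4} + \frac{O}{4}$ ($L{\left(O,E \right)} = \frac{5 + O}{4} = \left(5 + O\right) \frac{1}{4} = \frac{5}{4} + \frac{O}{4}$)
$r{\left(j,I \right)} = 15$ ($r{\left(j,I \right)} = \left(\frac{5}{4} + \frac{1}{4} \cdot 4\right) 4 + 6 = \left(\frac{5}{4} + 1\right) 4 + 6 = \frac{9}{4} \cdot 4 + 6 = 9 + 6 = 15$)
$S{\left(N,n \right)} = \frac{15}{n}$
$\frac{1}{-6518 + \sqrt{12 S{\left(-2,5 \right)} + 4377}} = \frac{1}{-6518 + \sqrt{12 \cdot \frac{15}{5} + 4377}} = \frac{1}{-6518 + \sqrt{12 \cdot 15 \cdot \frac{1}{5} + 4377}} = \frac{1}{-6518 + \sqrt{12 \cdot 3 + 4377}} = \frac{1}{-6518 + \sqrt{36 + 4377}} = \frac{1}{-6518 + \sqrt{4413}}$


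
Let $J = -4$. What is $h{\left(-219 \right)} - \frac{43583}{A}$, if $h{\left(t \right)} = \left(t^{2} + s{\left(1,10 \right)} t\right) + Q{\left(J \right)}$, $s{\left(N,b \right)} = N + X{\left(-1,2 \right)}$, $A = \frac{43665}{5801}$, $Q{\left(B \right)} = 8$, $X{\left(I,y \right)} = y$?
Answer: $\frac{44220817}{1065} \approx 41522.0$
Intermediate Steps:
$A = \frac{43665}{5801}$ ($A = 43665 \cdot \frac{1}{5801} = \frac{43665}{5801} \approx 7.5272$)
$s{\left(N,b \right)} = 2 + N$ ($s{\left(N,b \right)} = N + 2 = 2 + N$)
$h{\left(t \right)} = 8 + t^{2} + 3 t$ ($h{\left(t \right)} = \left(t^{2} + \left(2 + 1\right) t\right) + 8 = \left(t^{2} + 3 t\right) + 8 = 8 + t^{2} + 3 t$)
$h{\left(-219 \right)} - \frac{43583}{A} = \left(8 + \left(-219\right)^{2} + 3 \left(-219\right)\right) - \frac{43583}{\frac{43665}{5801}} = \left(8 + 47961 - 657\right) - \frac{6166463}{1065} = 47312 - \frac{6166463}{1065} = \frac{44220817}{1065}$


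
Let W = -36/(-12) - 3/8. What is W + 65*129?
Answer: 67101/8 ≈ 8387.6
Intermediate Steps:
W = 21/8 (W = -36*(-1/12) - 3*1/8 = 3 - 3/8 = 21/8 ≈ 2.6250)
W + 65*129 = 21/8 + 65*129 = 21/8 + 8385 = 67101/8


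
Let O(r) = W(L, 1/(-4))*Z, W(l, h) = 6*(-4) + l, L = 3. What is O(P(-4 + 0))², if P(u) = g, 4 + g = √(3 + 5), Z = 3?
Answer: 3969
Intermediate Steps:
W(l, h) = -24 + l
g = -4 + 2*√2 (g = -4 + √(3 + 5) = -4 + √8 = -4 + 2*√2 ≈ -1.1716)
P(u) = -4 + 2*√2
O(r) = -63 (O(r) = (-24 + 3)*3 = -21*3 = -63)
O(P(-4 + 0))² = (-63)² = 3969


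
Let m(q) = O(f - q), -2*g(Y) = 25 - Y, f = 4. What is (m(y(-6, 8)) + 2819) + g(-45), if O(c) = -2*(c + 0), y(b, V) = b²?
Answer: 2848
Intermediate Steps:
g(Y) = -25/2 + Y/2 (g(Y) = -(25 - Y)/2 = -25/2 + Y/2)
O(c) = -2*c
m(q) = -8 + 2*q (m(q) = -2*(4 - q) = -8 + 2*q)
(m(y(-6, 8)) + 2819) + g(-45) = ((-8 + 2*(-6)²) + 2819) + (-25/2 + (½)*(-45)) = ((-8 + 2*36) + 2819) + (-25/2 - 45/2) = ((-8 + 72) + 2819) - 35 = (64 + 2819) - 35 = 2883 - 35 = 2848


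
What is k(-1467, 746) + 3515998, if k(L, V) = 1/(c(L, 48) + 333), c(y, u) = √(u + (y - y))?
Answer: 129905578217/36947 - 4*√3/110841 ≈ 3.5160e+6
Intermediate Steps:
c(y, u) = √u (c(y, u) = √(u + 0) = √u)
k(L, V) = 1/(333 + 4*√3) (k(L, V) = 1/(√48 + 333) = 1/(4*√3 + 333) = 1/(333 + 4*√3))
k(-1467, 746) + 3515998 = (111/36947 - 4*√3/110841) + 3515998 = 129905578217/36947 - 4*√3/110841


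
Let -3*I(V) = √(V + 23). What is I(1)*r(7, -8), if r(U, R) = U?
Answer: -14*√6/3 ≈ -11.431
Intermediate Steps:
I(V) = -√(23 + V)/3 (I(V) = -√(V + 23)/3 = -√(23 + V)/3)
I(1)*r(7, -8) = -√(23 + 1)/3*7 = -2*√6/3*7 = -14*√6/3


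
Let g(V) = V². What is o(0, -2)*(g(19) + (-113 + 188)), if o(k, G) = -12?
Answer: -5232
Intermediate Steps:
o(0, -2)*(g(19) + (-113 + 188)) = -12*(19² + (-113 + 188)) = -12*(361 + 75) = -12*436 = -5232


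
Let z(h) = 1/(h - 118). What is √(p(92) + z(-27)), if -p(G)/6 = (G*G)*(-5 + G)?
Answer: 7*I*√1895771905/145 ≈ 2102.0*I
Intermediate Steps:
z(h) = 1/(-118 + h)
p(G) = -6*G²*(-5 + G) (p(G) = -6*G*G*(-5 + G) = -6*G²*(-5 + G))
√(p(92) + z(-27)) = √(6*92²*(5 - 1*92) + 1/(-118 - 27)) = √(6*8464*(5 - 92) + 1/(-145)) = √(6*8464*(-87) - 1/145) = √(-4418208 - 1/145) = √(-640640161/145) = 7*I*√1895771905/145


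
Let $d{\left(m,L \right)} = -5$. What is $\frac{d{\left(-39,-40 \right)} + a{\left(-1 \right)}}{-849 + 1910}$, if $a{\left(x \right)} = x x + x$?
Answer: $- \frac{5}{1061} \approx -0.0047125$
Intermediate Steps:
$a{\left(x \right)} = x + x^{2}$ ($a{\left(x \right)} = x^{2} + x = x + x^{2}$)
$\frac{d{\left(-39,-40 \right)} + a{\left(-1 \right)}}{-849 + 1910} = \frac{-5 - \left(1 - 1\right)}{-849 + 1910} = \frac{-5 - 0}{1061} = \left(-5 + 0\right) \frac{1}{1061} = \left(-5\right) \frac{1}{1061} = - \frac{5}{1061}$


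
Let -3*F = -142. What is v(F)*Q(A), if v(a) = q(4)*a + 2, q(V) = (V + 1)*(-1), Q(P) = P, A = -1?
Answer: 704/3 ≈ 234.67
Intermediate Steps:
q(V) = -1 - V (q(V) = (1 + V)*(-1) = -1 - V)
F = 142/3 (F = -⅓*(-142) = 142/3 ≈ 47.333)
v(a) = 2 - 5*a (v(a) = (-1 - 1*4)*a + 2 = (-1 - 4)*a + 2 = -5*a + 2 = 2 - 5*a)
v(F)*Q(A) = (2 - 5*142/3)*(-1) = (2 - 710/3)*(-1) = -704/3*(-1) = 704/3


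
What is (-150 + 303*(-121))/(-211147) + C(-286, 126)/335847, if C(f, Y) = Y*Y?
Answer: 5238568461/23637695503 ≈ 0.22162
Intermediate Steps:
C(f, Y) = Y**2
(-150 + 303*(-121))/(-211147) + C(-286, 126)/335847 = (-150 + 303*(-121))/(-211147) + 126**2/335847 = (-150 - 36663)*(-1/211147) + 15876*(1/335847) = -36813*(-1/211147) + 5292/111949 = 36813/211147 + 5292/111949 = 5238568461/23637695503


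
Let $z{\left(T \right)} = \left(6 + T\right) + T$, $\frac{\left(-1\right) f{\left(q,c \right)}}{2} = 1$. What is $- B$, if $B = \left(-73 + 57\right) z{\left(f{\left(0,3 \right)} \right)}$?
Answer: $32$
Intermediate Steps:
$f{\left(q,c \right)} = -2$ ($f{\left(q,c \right)} = \left(-2\right) 1 = -2$)
$z{\left(T \right)} = 6 + 2 T$
$B = -32$ ($B = \left(-73 + 57\right) \left(6 + 2 \left(-2\right)\right) = - 16 \left(6 - 4\right) = \left(-16\right) 2 = -32$)
$- B = \left(-1\right) \left(-32\right) = 32$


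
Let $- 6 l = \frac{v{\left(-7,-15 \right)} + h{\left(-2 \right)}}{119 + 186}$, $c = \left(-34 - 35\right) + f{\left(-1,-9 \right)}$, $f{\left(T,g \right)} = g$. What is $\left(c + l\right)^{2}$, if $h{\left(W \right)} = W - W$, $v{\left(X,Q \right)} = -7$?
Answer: $\frac{20372709289}{3348900} \approx 6083.4$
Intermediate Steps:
$h{\left(W \right)} = 0$
$c = -78$ ($c = \left(-34 - 35\right) - 9 = -69 - 9 = -78$)
$l = \frac{7}{1830}$ ($l = - \frac{\left(-7 + 0\right) \frac{1}{119 + 186}}{6} = - \frac{\left(-7\right) \frac{1}{305}}{6} = \left(- \frac{1}{6}\right) \left(- \frac{7}{305}\right) = \frac{7}{1830} \approx 0.0038251$)
$\left(c + l\right)^{2} = \left(-78 + \frac{7}{1830}\right)^{2} = \left(- \frac{142733}{1830}\right)^{2} = \frac{20372709289}{3348900}$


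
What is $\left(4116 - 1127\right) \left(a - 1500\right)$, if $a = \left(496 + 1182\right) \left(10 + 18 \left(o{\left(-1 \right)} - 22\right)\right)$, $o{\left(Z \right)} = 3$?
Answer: $-1669643444$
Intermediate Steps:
$a = -557096$ ($a = \left(496 + 1182\right) \left(10 + 18 \left(3 - 22\right)\right) = 1678 \left(10 + 18 \left(-19\right)\right) = 1678 \left(10 - 342\right) = 1678 \left(-332\right) = -557096$)
$\left(4116 - 1127\right) \left(a - 1500\right) = \left(4116 - 1127\right) \left(-557096 - 1500\right) = 2989 \left(-557096 - 1500\right) = 2989 \left(-558596\right) = -1669643444$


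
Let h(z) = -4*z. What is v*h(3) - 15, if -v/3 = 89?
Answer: 3189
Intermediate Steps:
v = -267 (v = -3*89 = -267)
v*h(3) - 15 = -(-1068)*3 - 15 = -267*(-12) - 15 = 3204 - 15 = 3189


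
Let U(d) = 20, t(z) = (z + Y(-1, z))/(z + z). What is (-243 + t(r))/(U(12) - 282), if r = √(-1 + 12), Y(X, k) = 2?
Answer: 485/524 - √11/2882 ≈ 0.92442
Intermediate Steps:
r = √11 ≈ 3.3166
t(z) = (2 + z)/(2*z) (t(z) = (z + 2)/(z + z) = (2 + z)/((2*z)) = (2 + z)*(1/(2*z)) = (2 + z)/(2*z))
(-243 + t(r))/(U(12) - 282) = (-243 + (2 + √11)/(2*(√11)))/(20 - 282) = (-243 + (√11/11)*(2 + √11)/2)/(-262) = (-243 + √11*(2 + √11)/22)*(-1/262) = 243/262 - √11*(2 + √11)/5764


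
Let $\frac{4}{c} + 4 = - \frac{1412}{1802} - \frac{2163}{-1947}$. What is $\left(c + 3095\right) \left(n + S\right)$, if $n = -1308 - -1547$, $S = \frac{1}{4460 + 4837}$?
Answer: $\frac{14763721734905056}{19965948993} \approx 7.3945 \cdot 10^{5}$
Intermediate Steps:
$S = \frac{1}{9297} \approx 0.00010756$
$n = 239$ ($n = -1308 + 1547 = 239$)
$c = - \frac{2338996}{2147569}$ ($c = \frac{4}{-4 - \left(- \frac{721}{649} + \frac{706}{901}\right)} = \frac{4}{-4 - - \frac{191427}{584749}} = \frac{4}{-4 + \left(- \frac{706}{901} + \frac{721}{649}\right)} = \frac{4}{-4 + \frac{191427}{584749}} = \frac{4}{- \frac{2147569}{584749}} = 4 \left(- \frac{584749}{2147569}\right) = - \frac{2338996}{2147569} \approx -1.0891$)
$\left(c + 3095\right) \left(n + S\right) = \left(- \frac{2338996}{2147569} + 3095\right) \left(239 + \frac{1}{9297}\right) = \frac{6644387059}{2147569} \cdot \frac{2221984}{9297} = \frac{14763721734905056}{19965948993}$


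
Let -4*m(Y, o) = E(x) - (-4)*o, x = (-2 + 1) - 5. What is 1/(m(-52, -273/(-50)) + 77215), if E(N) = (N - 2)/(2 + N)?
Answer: 25/1930226 ≈ 1.2952e-5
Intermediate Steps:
x = -6 (x = -1 - 5 = -6)
E(N) = (-2 + N)/(2 + N)
m(Y, o) = -½ - o (m(Y, o) = -((-2 - 6)/(2 - 6) - (-4)*o)/4 = -(-8/(-4) + 4*o)/4 = -(-¼*(-8) + 4*o)/4 = -(2 + 4*o)/4 = -½ - o)
1/(m(-52, -273/(-50)) + 77215) = 1/((-½ - (-273)/(-50)) + 77215) = 1/((-½ - (-273)*(-1)/50) + 77215) = 1/((-½ - 1*273/50) + 77215) = 1/((-½ - 273/50) + 77215) = 1/(-149/25 + 77215) = 1/(1930226/25) = 25/1930226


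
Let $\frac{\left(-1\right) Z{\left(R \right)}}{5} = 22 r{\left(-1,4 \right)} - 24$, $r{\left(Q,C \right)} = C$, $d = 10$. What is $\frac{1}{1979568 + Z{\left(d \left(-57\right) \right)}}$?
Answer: $\frac{1}{1979248} \approx 5.0524 \cdot 10^{-7}$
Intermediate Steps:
$Z{\left(R \right)} = -320$ ($Z{\left(R \right)} = - 5 \left(22 \cdot 4 - 24\right) = - 5 \left(88 - 24\right) = \left(-5\right) 64 = -320$)
$\frac{1}{1979568 + Z{\left(d \left(-57\right) \right)}} = \frac{1}{1979568 - 320} = \frac{1}{1979248}$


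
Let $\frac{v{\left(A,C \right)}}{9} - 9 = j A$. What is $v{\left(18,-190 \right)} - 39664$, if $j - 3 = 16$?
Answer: $-36505$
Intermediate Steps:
$j = 19$ ($j = 3 + 16 = 19$)
$v{\left(A,C \right)} = 81 + 171 A$ ($v{\left(A,C \right)} = 81 + 9 \cdot 19 A = 81 + 171 A$)
$v{\left(18,-190 \right)} - 39664 = \left(81 + 171 \cdot 18\right) - 39664 = \left(81 + 3078\right) - 39664 = 3159 - 39664 = -36505$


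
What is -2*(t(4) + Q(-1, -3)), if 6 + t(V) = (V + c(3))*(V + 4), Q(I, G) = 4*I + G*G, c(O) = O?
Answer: -110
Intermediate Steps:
Q(I, G) = G**2 + 4*I (Q(I, G) = 4*I + G**2 = G**2 + 4*I)
t(V) = -6 + (3 + V)*(4 + V) (t(V) = -6 + (V + 3)*(V + 4) = -6 + (3 + V)*(4 + V))
-2*(t(4) + Q(-1, -3)) = -2*((6 + 4**2 + 7*4) + ((-3)**2 + 4*(-1))) = -2*((6 + 16 + 28) + (9 - 4)) = -2*(50 + 5) = -2*55 = -110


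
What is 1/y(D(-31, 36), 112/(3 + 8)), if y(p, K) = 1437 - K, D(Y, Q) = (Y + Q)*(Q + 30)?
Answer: 11/15695 ≈ 0.00070086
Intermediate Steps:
D(Y, Q) = (30 + Q)*(Q + Y) (D(Y, Q) = (Q + Y)*(30 + Q) = (30 + Q)*(Q + Y))
1/y(D(-31, 36), 112/(3 + 8)) = 1/(1437 - 112/(3 + 8)) = 1/(1437 - 112/11) = 1/(15695/11) = 11/15695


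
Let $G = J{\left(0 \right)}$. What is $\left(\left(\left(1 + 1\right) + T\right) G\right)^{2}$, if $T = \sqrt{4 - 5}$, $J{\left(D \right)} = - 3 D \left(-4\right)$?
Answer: $0$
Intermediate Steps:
$J{\left(D \right)} = 12 D$
$G = 0$ ($G = 12 \cdot 0 = 0$)
$T = i$ ($T = \sqrt{-1} = i \approx 1.0 i$)
$\left(\left(\left(1 + 1\right) + T\right) G\right)^{2} = \left(\left(\left(1 + 1\right) + i\right) 0\right)^{2} = \left(\left(2 + i\right) 0\right)^{2} = 0^{2} = 0$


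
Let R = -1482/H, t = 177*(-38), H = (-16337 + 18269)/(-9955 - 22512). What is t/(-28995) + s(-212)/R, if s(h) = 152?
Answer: 971180222/4079316215 ≈ 0.23807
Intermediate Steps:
H = -1932/32467 (H = 1932/(-32467) = 1932*(-1/32467) = -1932/32467 ≈ -0.059507)
t = -6726
R = 8019349/322 (R = -1482/(-1932/32467) = -1482*(-32467/1932) = 8019349/322 ≈ 24905.)
t/(-28995) + s(-212)/R = -6726/(-28995) + 152/(8019349/322) = -6726*(-1/28995) + 152*(322/8019349) = 2242/9665 + 2576/422071 = 971180222/4079316215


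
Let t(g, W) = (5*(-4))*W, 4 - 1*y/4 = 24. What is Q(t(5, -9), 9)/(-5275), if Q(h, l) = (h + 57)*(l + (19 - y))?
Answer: -25596/5275 ≈ -4.8523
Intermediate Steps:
y = -80 (y = 16 - 4*24 = 16 - 96 = -80)
t(g, W) = -20*W
Q(h, l) = (57 + h)*(99 + l) (Q(h, l) = (h + 57)*(l + (19 - 1*(-80))) = (57 + h)*(l + (19 + 80)) = (57 + h)*(l + 99) = (57 + h)*(99 + l))
Q(t(5, -9), 9)/(-5275) = (5643 + 57*9 + 99*(-20*(-9)) - 20*(-9)*9)/(-5275) = (5643 + 513 + 99*180 + 180*9)*(-1/5275) = (5643 + 513 + 17820 + 1620)*(-1/5275) = 25596*(-1/5275) = -25596/5275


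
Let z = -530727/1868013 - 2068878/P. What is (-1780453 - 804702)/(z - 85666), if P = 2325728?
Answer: 1871863400650150320/62030031869883449 ≈ 30.177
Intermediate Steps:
z = -849836273945/724081689744 (z = -530727/1868013 - 2068878/2325728 = -530727*1/1868013 - 2068878*1/2325728 = -176909/622671 - 1034439/1162864 = -849836273945/724081689744 ≈ -1.1737)
(-1780453 - 804702)/(z - 85666) = (-1780453 - 804702)/(-849836273945/724081689744 - 85666) = -2585155/(-62030031869883449/724081689744) = -2585155*(-724081689744/62030031869883449) = 1871863400650150320/62030031869883449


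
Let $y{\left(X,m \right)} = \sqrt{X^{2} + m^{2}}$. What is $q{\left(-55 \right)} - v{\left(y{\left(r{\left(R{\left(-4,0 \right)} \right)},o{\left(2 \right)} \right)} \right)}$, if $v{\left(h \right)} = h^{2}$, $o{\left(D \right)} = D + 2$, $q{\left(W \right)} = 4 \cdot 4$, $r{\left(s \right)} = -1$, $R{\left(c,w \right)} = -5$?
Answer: $-1$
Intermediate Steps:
$q{\left(W \right)} = 16$
$o{\left(D \right)} = 2 + D$
$q{\left(-55 \right)} - v{\left(y{\left(r{\left(R{\left(-4,0 \right)} \right)},o{\left(2 \right)} \right)} \right)} = 16 - \left(\sqrt{\left(-1\right)^{2} + \left(2 + 2\right)^{2}}\right)^{2} = 16 - \left(\sqrt{1 + 4^{2}}\right)^{2} = 16 - \left(\sqrt{1 + 16}\right)^{2} = 16 - \left(\sqrt{17}\right)^{2} = 16 - 17 = -1$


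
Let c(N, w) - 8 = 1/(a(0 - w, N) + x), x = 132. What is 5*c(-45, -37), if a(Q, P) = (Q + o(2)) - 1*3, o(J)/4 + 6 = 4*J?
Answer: 6965/174 ≈ 40.029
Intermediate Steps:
o(J) = -24 + 16*J (o(J) = -24 + 4*(4*J) = -24 + 16*J)
a(Q, P) = 5 + Q (a(Q, P) = (Q + (-24 + 16*2)) - 1*3 = (Q + (-24 + 32)) - 3 = (Q + 8) - 3 = (8 + Q) - 3 = 5 + Q)
c(N, w) = 8 + 1/(137 - w) (c(N, w) = 8 + 1/((5 + (0 - w)) + 132) = 8 + 1/((5 - w) + 132) = 8 + 1/(137 - w))
5*c(-45, -37) = 5*((-1097 + 8*(-37))/(-137 - 37)) = 5*((-1097 - 296)/(-174)) = 5*(-1/174*(-1393)) = 5*(1393/174) = 6965/174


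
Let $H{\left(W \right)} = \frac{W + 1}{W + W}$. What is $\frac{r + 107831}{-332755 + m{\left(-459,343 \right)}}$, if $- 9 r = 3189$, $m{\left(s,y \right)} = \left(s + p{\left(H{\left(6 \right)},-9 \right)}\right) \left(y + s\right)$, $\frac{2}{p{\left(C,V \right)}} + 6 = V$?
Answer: $- \frac{1612150}{4192433} \approx -0.38454$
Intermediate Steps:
$H{\left(W \right)} = \frac{1 + W}{2 W}$
$p{\left(C,V \right)} = \frac{2}{-6 + V}$
$m{\left(s,y \right)} = \left(- \frac{2}{15} + s\right) \left(s + y\right)$ ($m{\left(s,y \right)} = \left(s + \frac{2}{-6 - 9}\right) \left(y + s\right) = \left(s + \frac{2}{-15}\right) \left(s + y\right) = \left(s + 2 \left(- \frac{1}{15}\right)\right) \left(s + y\right) = \left(s - \frac{2}{15}\right) \left(s + y\right) = \left(- \frac{2}{15} + s\right) \left(s + y\right)$)
$r = - \frac{1063}{3}$ ($r = \left(- \frac{1}{9}\right) 3189 = - \frac{1063}{3} \approx -354.33$)
$\frac{r + 107831}{-332755 + m{\left(-459,343 \right)}} = \frac{- \frac{1063}{3} + 107831}{-332755 - \left(\frac{2361323}{15} - 210681\right)} = \frac{322430}{3 \left(-332755 + \left(210681 + \frac{306}{5} - \frac{686}{15} - 157437\right)\right)} = \frac{322430}{3 \left(-332755 + \frac{798892}{15}\right)} = \frac{322430}{3 \left(- \frac{4192433}{15}\right)} = \frac{322430}{3} \left(- \frac{15}{4192433}\right) = - \frac{1612150}{4192433}$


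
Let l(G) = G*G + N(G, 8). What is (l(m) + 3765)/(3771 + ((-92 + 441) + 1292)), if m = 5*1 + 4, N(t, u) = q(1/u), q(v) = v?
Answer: 30769/43296 ≈ 0.71067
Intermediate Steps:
N(t, u) = 1/u
m = 9 (m = 5 + 4 = 9)
l(G) = ⅛ + G² (l(G) = G*G + 1/8 = G² + ⅛ = ⅛ + G²)
(l(m) + 3765)/(3771 + ((-92 + 441) + 1292)) = ((⅛ + 9²) + 3765)/(3771 + ((-92 + 441) + 1292)) = ((⅛ + 81) + 3765)/(3771 + (349 + 1292)) = (649/8 + 3765)/(3771 + 1641) = (30769/8)/5412 = (30769/8)*(1/5412) = 30769/43296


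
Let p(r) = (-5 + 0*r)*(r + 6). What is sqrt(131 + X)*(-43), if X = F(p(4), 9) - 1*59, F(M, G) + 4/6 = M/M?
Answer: -43*sqrt(651)/3 ≈ -365.71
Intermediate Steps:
p(r) = -30 - 5*r (p(r) = (-5 + 0)*(6 + r) = -5*(6 + r) = -30 - 5*r)
F(M, G) = 1/3 (F(M, G) = -2/3 + M/M = -2/3 + 1 = 1/3)
X = -176/3 (X = 1/3 - 1*59 = 1/3 - 59 = -176/3 ≈ -58.667)
sqrt(131 + X)*(-43) = sqrt(131 - 176/3)*(-43) = sqrt(217/3)*(-43) = (sqrt(651)/3)*(-43) = -43*sqrt(651)/3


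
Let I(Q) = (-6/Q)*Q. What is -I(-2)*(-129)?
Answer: -774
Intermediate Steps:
I(Q) = -6
-I(-2)*(-129) = -(-6)*(-129) = -1*774 = -774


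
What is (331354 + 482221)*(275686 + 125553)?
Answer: 326438019425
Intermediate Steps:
(331354 + 482221)*(275686 + 125553) = 813575*401239 = 326438019425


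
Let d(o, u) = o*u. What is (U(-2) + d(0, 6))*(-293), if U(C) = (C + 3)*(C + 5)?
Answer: -879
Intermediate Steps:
U(C) = (3 + C)*(5 + C)
(U(-2) + d(0, 6))*(-293) = ((15 + (-2)² + 8*(-2)) + 0*6)*(-293) = ((15 + 4 - 16) + 0)*(-293) = (3 + 0)*(-293) = 3*(-293) = -879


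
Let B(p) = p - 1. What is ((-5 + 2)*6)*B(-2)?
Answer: 54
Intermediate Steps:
B(p) = -1 + p
((-5 + 2)*6)*B(-2) = ((-5 + 2)*6)*(-1 - 2) = -3*6*(-3) = -18*(-3) = 54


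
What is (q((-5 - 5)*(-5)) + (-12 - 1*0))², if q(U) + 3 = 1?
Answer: 196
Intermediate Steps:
q(U) = -2 (q(U) = -3 + 1 = -2)
(q((-5 - 5)*(-5)) + (-12 - 1*0))² = (-2 + (-12 - 1*0))² = (-2 + (-12 + 0))² = (-2 - 12)² = (-14)² = 196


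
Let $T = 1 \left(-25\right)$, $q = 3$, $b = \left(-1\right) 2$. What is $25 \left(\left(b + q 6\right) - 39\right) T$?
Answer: $14375$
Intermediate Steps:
$b = -2$
$T = -25$
$25 \left(\left(b + q 6\right) - 39\right) T = 25 \left(\left(-2 + 3 \cdot 6\right) - 39\right) \left(-25\right) = 25 \left(\left(-2 + 18\right) - 39\right) \left(-25\right) = 25 \left(16 - 39\right) \left(-25\right) = 25 \left(-23\right) \left(-25\right) = \left(-575\right) \left(-25\right) = 14375$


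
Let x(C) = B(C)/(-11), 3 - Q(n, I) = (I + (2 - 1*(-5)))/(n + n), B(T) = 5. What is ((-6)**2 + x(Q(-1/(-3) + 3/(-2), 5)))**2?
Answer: 152881/121 ≈ 1263.5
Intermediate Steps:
Q(n, I) = 3 - (7 + I)/(2*n) (Q(n, I) = 3 - (I + (2 - 1*(-5)))/(n + n) = 3 - (I + (2 + 5))/(2*n) = 3 - (I + 7)*1/(2*n) = 3 - (7 + I)*1/(2*n) = 3 - (7 + I)/(2*n))
x(C) = -5/11 (x(C) = 5/(-11) = 5*(-1/11) = -5/11)
((-6)**2 + x(Q(-1/(-3) + 3/(-2), 5)))**2 = ((-6)**2 - 5/11)**2 = (36 - 5/11)**2 = (391/11)**2 = 152881/121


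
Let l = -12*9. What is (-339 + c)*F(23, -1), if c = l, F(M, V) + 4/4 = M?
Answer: -9834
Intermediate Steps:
l = -108
F(M, V) = -1 + M
c = -108
(-339 + c)*F(23, -1) = (-339 - 108)*(-1 + 23) = -447*22 = -9834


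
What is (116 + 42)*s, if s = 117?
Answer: 18486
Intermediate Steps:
(116 + 42)*s = (116 + 42)*117 = 158*117 = 18486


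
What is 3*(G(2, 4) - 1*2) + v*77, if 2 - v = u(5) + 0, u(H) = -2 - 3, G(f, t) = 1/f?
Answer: 1069/2 ≈ 534.50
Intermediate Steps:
u(H) = -5
v = 7 (v = 2 - (-5 + 0) = 2 - 1*(-5) = 2 + 5 = 7)
3*(G(2, 4) - 1*2) + v*77 = 3*(1/2 - 1*2) + 7*77 = 3*(½ - 2) + 539 = 3*(-3/2) + 539 = -9/2 + 539 = 1069/2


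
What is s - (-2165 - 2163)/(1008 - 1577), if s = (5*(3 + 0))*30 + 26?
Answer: 266516/569 ≈ 468.39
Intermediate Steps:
s = 476 (s = (5*3)*30 + 26 = 15*30 + 26 = 450 + 26 = 476)
s - (-2165 - 2163)/(1008 - 1577) = 476 - (-2165 - 2163)/(1008 - 1577) = 476 - (-4328)/(-569) = 476 - (-4328)*(-1)/569 = 476 - 1*4328/569 = 476 - 4328/569 = 266516/569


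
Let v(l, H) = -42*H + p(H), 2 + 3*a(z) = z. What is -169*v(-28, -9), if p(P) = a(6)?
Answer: -192322/3 ≈ -64107.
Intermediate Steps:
a(z) = -2/3 + z/3
p(P) = 4/3 (p(P) = -2/3 + (1/3)*6 = -2/3 + 2 = 4/3)
v(l, H) = 4/3 - 42*H (v(l, H) = -42*H + 4/3 = 4/3 - 42*H)
-169*v(-28, -9) = -169*(4/3 - 42*(-9)) = -169*(4/3 + 378) = -169*1138/3 = -192322/3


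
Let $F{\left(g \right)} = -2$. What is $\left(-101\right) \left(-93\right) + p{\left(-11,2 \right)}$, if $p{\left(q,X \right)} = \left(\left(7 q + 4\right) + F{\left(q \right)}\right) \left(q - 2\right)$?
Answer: $10368$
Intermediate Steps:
$p{\left(q,X \right)} = \left(-2 + q\right) \left(2 + 7 q\right)$ ($p{\left(q,X \right)} = \left(\left(7 q + 4\right) - 2\right) \left(q - 2\right) = \left(\left(4 + 7 q\right) - 2\right) \left(-2 + q\right) = \left(2 + 7 q\right) \left(-2 + q\right) = \left(-2 + q\right) \left(2 + 7 q\right)$)
$\left(-101\right) \left(-93\right) + p{\left(-11,2 \right)} = \left(-101\right) \left(-93\right) - \left(-128 - 847\right) = 9393 + \left(-4 + 132 + 7 \cdot 121\right) = 9393 + \left(-4 + 132 + 847\right) = 9393 + 975 = 10368$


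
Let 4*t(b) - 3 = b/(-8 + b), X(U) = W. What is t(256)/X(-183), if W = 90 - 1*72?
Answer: 125/2232 ≈ 0.056004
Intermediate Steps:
W = 18 (W = 90 - 72 = 18)
X(U) = 18
t(b) = 3/4 + b/(4*(-8 + b)) (t(b) = 3/4 + (b/(-8 + b))/4 = 3/4 + b/(4*(-8 + b)))
t(256)/X(-183) = ((-6 + 256)/(-8 + 256))/18 = (250/248)*(1/18) = ((1/248)*250)*(1/18) = (125/124)*(1/18) = 125/2232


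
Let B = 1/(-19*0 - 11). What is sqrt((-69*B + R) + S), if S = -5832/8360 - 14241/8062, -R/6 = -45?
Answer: 3*sqrt(2159349188392770)/8424790 ≈ 16.547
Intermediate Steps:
R = 270 (R = -6*(-45) = 270)
S = -20759043/8424790 (S = -5832*1/8360 - 14241*1/8062 = -729/1045 - 14241/8062 = -20759043/8424790 ≈ -2.4640)
B = -1/11 (B = 1/(0 - 11) = 1/(-11) = -1/11 ≈ -0.090909)
sqrt((-69*B + R) + S) = sqrt((-69*(-1/11) + 270) - 20759043/8424790) = sqrt((69/11 + 270) - 20759043/8424790) = sqrt(3039/11 - 20759043/8424790) = sqrt(2306780667/8424790) = 3*sqrt(2159349188392770)/8424790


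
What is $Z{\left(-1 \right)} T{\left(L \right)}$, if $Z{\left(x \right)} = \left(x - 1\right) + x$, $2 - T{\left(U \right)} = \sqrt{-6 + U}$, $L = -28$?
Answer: $-6 + 3 i \sqrt{34} \approx -6.0 + 17.493 i$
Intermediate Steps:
$T{\left(U \right)} = 2 - \sqrt{-6 + U}$
$Z{\left(x \right)} = -1 + 2 x$ ($Z{\left(x \right)} = \left(-1 + x\right) + x = -1 + 2 x$)
$Z{\left(-1 \right)} T{\left(L \right)} = \left(-1 + 2 \left(-1\right)\right) \left(2 - \sqrt{-6 - 28}\right) = \left(-1 - 2\right) \left(2 - \sqrt{-34}\right) = - 3 \left(2 - i \sqrt{34}\right) = -6 + 3 i \sqrt{34}$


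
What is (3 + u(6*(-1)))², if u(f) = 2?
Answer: 25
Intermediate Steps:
(3 + u(6*(-1)))² = (3 + 2)² = 5² = 25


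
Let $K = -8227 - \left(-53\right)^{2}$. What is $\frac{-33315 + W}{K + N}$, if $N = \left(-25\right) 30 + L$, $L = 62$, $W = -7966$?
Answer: $\frac{41281}{11724} \approx 3.5211$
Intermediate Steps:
$N = -688$ ($N = \left(-25\right) 30 + 62 = -750 + 62 = -688$)
$K = -11036$ ($K = -8227 - 2809 = -11036$)
$\frac{-33315 + W}{K + N} = \frac{-33315 - 7966}{-11036 - 688} = - \frac{41281}{-11724} = \left(-41281\right) \left(- \frac{1}{11724}\right) = \frac{41281}{11724}$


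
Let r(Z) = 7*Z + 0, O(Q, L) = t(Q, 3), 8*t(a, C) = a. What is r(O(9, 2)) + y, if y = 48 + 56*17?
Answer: 8063/8 ≈ 1007.9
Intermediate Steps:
t(a, C) = a/8
O(Q, L) = Q/8
r(Z) = 7*Z
y = 1000 (y = 48 + 952 = 1000)
r(O(9, 2)) + y = 7*((⅛)*9) + 1000 = 7*(9/8) + 1000 = 63/8 + 1000 = 8063/8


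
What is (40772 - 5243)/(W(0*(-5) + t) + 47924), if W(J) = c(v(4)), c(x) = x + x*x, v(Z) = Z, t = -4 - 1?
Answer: 2733/3688 ≈ 0.74105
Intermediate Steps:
t = -5
c(x) = x + x²
W(J) = 20 (W(J) = 4*(1 + 4) = 4*5 = 20)
(40772 - 5243)/(W(0*(-5) + t) + 47924) = (40772 - 5243)/(20 + 47924) = 35529/47944 = 35529*(1/47944) = 2733/3688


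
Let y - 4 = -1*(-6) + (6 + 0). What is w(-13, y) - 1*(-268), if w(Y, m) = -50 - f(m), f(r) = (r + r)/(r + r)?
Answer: 217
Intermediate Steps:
y = 16 (y = 4 + (-1*(-6) + (6 + 0)) = 4 + (6 + 6) = 4 + 12 = 16)
f(r) = 1 (f(r) = (2*r)/((2*r)) = (2*r)*(1/(2*r)) = 1)
w(Y, m) = -51 (w(Y, m) = -50 - 1*1 = -50 - 1 = -51)
w(-13, y) - 1*(-268) = -51 - 1*(-268) = -51 + 268 = 217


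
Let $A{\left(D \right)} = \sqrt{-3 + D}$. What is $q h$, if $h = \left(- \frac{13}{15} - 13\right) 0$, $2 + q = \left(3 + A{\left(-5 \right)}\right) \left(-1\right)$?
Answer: $0$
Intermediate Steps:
$q = -5 - 2 i \sqrt{2}$ ($q = -2 + \left(3 + \sqrt{-3 - 5}\right) \left(-1\right) = -2 + \left(3 + \sqrt{-8}\right) \left(-1\right) = -2 + \left(3 + 2 i \sqrt{2}\right) \left(-1\right) = -2 - \left(3 + 2 i \sqrt{2}\right) = -5 - 2 i \sqrt{2} \approx -5.0 - 2.8284 i$)
$h = 0$ ($h = \left(\left(-13\right) \frac{1}{15} - 13\right) 0 = \left(- \frac{13}{15} - 13\right) 0 = \left(- \frac{208}{15}\right) 0 = 0$)
$q h = \left(-5 - 2 i \sqrt{2}\right) 0 = 0$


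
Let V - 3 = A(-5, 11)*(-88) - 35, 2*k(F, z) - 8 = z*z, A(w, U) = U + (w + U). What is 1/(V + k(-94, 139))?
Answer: 2/16273 ≈ 0.00012290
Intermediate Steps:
A(w, U) = w + 2*U (A(w, U) = U + (U + w) = w + 2*U)
k(F, z) = 4 + z²/2 (k(F, z) = 4 + (z*z)/2 = 4 + z²/2)
V = -1528 (V = 3 + ((-5 + 2*11)*(-88) - 35) = 3 + ((-5 + 22)*(-88) - 35) = 3 + (17*(-88) - 35) = 3 + (-1496 - 35) = 3 - 1531 = -1528)
1/(V + k(-94, 139)) = 1/(-1528 + (4 + (½)*139²)) = 1/(-1528 + (4 + (½)*19321)) = 1/(-1528 + (4 + 19321/2)) = 1/(-1528 + 19329/2) = 1/(16273/2) = 2/16273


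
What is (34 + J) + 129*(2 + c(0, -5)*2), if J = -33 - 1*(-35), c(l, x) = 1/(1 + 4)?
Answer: 1728/5 ≈ 345.60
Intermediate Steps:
c(l, x) = 1/5
J = 2 (J = -33 + 35 = 2)
(34 + J) + 129*(2 + c(0, -5)*2) = (34 + 2) + 129*(2 + (1/5)*2) = 36 + 129*(2 + 2/5) = 36 + 129*(12/5) = 36 + 1548/5 = 1728/5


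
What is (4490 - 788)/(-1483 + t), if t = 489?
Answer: -1851/497 ≈ -3.7243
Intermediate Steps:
(4490 - 788)/(-1483 + t) = (4490 - 788)/(-1483 + 489) = 3702/(-994) = 3702*(-1/994) = -1851/497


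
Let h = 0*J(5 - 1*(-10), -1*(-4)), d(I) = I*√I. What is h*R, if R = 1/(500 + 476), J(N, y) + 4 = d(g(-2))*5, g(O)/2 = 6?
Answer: 0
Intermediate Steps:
g(O) = 12 (g(O) = 2*6 = 12)
d(I) = I^(3/2)
J(N, y) = -4 + 120*√3 (J(N, y) = -4 + 12^(3/2)*5 = -4 + (24*√3)*5 = -4 + 120*√3)
R = 1/976 ≈ 0.0010246
h = 0 (h = 0*(-4 + 120*√3) = 0)
h*R = 0*(1/976) = 0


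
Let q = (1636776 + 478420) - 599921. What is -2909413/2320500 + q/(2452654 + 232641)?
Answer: -66099023759/95865031500 ≈ -0.68950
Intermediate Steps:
q = 1515275 (q = 2115196 - 599921 = 1515275)
-2909413/2320500 + q/(2452654 + 232641) = -2909413/2320500 + 1515275/(2452654 + 232641) = -2909413*1/2320500 + 1515275/2685295 = -223801/178500 + 1515275*(1/2685295) = -223801/178500 + 303055/537059 = -66099023759/95865031500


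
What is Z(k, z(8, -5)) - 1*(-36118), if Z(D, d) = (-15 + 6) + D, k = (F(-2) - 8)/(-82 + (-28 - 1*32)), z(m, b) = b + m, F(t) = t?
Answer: 2563744/71 ≈ 36109.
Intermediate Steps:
k = 5/71 (k = (-2 - 8)/(-82 + (-28 - 1*32)) = -10/(-82 + (-28 - 32)) = -10/(-82 - 60) = -10/(-142) = -10*(-1/142) = 5/71 ≈ 0.070423)
Z(D, d) = -9 + D
Z(k, z(8, -5)) - 1*(-36118) = (-9 + 5/71) - 1*(-36118) = -634/71 + 36118 = 2563744/71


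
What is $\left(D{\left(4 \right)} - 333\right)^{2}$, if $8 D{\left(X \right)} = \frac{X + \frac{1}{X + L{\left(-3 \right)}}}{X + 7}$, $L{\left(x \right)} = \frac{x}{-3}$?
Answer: $\frac{21461957001}{193600} \approx 1.1086 \cdot 10^{5}$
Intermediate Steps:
$L{\left(x \right)} = - \frac{x}{3}$ ($L{\left(x \right)} = x \left(- \frac{1}{3}\right) = - \frac{x}{3}$)
$D{\left(X \right)} = \frac{X + \frac{1}{1 + X}}{8 \left(7 + X\right)}$ ($D{\left(X \right)} = \frac{\left(X + \frac{1}{X - -1}\right) \frac{1}{X + 7}}{8} = \frac{\left(X + \frac{1}{X + 1}\right) \frac{1}{7 + X}}{8} = \frac{\left(X + \frac{1}{1 + X}\right) \frac{1}{7 + X}}{8} = \frac{\frac{1}{7 + X} \left(X + \frac{1}{1 + X}\right)}{8} = \frac{X + \frac{1}{1 + X}}{8 \left(7 + X\right)}$)
$\left(D{\left(4 \right)} - 333\right)^{2} = \left(\frac{1 + 4 + 4^{2}}{8 \left(7 + 4^{2} + 8 \cdot 4\right)} - 333\right)^{2} = \left(\frac{1 + 4 + 16}{8 \left(7 + 16 + 32\right)} - 333\right)^{2} = \left(\frac{1}{8} \cdot \frac{1}{55} \cdot 21 - 333\right)^{2} = \left(\frac{21}{440} - 333\right)^{2} = \left(- \frac{146499}{440}\right)^{2} = \frac{21461957001}{193600}$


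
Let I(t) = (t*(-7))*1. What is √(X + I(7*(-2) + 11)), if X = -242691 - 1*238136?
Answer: I*√480806 ≈ 693.4*I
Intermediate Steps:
X = -480827 (X = -242691 - 238136 = -480827)
I(t) = -7*t (I(t) = -7*t*1 = -7*t)
√(X + I(7*(-2) + 11)) = √(-480827 - 7*(7*(-2) + 11)) = √(-480827 - 7*(-14 + 11)) = √(-480827 - 7*(-3)) = √(-480827 + 21) = √(-480806) = I*√480806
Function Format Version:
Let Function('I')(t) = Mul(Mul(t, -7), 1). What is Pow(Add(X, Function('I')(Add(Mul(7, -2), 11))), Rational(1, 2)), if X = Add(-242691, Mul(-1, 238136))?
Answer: Mul(I, Pow(480806, Rational(1, 2))) ≈ Mul(693.40, I)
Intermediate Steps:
X = -480827 (X = Add(-242691, -238136) = -480827)
Function('I')(t) = Mul(-7, t) (Function('I')(t) = Mul(Mul(-7, t), 1) = Mul(-7, t))
Pow(Add(X, Function('I')(Add(Mul(7, -2), 11))), Rational(1, 2)) = Pow(Add(-480827, Mul(-7, Add(Mul(7, -2), 11))), Rational(1, 2)) = Pow(Add(-480827, Mul(-7, Add(-14, 11))), Rational(1, 2)) = Pow(Add(-480827, Mul(-7, -3)), Rational(1, 2)) = Pow(Add(-480827, 21), Rational(1, 2)) = Pow(-480806, Rational(1, 2)) = Mul(I, Pow(480806, Rational(1, 2)))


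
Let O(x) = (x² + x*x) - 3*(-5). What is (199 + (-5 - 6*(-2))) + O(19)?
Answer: 943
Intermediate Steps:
O(x) = 15 + 2*x² (O(x) = (x² + x²) + 15 = 2*x² + 15 = 15 + 2*x²)
(199 + (-5 - 6*(-2))) + O(19) = (199 + (-5 - 6*(-2))) + (15 + 2*19²) = (199 + (-5 + 12)) + (15 + 2*361) = (199 + 7) + (15 + 722) = 206 + 737 = 943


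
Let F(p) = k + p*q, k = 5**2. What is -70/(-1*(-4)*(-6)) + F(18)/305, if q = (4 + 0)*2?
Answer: 12703/3660 ≈ 3.4708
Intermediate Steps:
k = 25
q = 8 (q = 4*2 = 8)
F(p) = 25 + 8*p (F(p) = 25 + p*8 = 25 + 8*p)
-70/(-1*(-4)*(-6)) + F(18)/305 = -70/(-1*(-4)*(-6)) + (25 + 8*18)/305 = -70/(4*(-6)) + (25 + 144)*(1/305) = -70/(-24) + 169*(1/305) = -70*(-1/24) + 169/305 = 35/12 + 169/305 = 12703/3660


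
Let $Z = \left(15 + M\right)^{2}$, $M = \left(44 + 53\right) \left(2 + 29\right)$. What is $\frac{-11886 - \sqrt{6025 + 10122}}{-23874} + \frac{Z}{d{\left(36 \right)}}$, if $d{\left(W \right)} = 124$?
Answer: $\frac{9084599870}{123349} + \frac{\sqrt{16147}}{23874} \approx 73650.0$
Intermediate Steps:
$M = 3007$ ($M = 97 \cdot 31 = 3007$)
$Z = 9132484$ ($Z = \left(15 + 3007\right)^{2} = 3022^{2} = 9132484$)
$\frac{-11886 - \sqrt{6025 + 10122}}{-23874} + \frac{Z}{d{\left(36 \right)}} = \frac{-11886 - \sqrt{6025 + 10122}}{-23874} + \frac{9132484}{124} = \left(-11886 - \sqrt{16147}\right) \left(- \frac{1}{23874}\right) + 9132484 \cdot \frac{1}{124} = \left(\frac{1981}{3979} + \frac{\sqrt{16147}}{23874}\right) + \frac{2283121}{31} = \frac{9084599870}{123349} + \frac{\sqrt{16147}}{23874}$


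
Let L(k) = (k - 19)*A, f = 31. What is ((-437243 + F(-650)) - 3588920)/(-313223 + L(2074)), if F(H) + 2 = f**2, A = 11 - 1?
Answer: 4025204/292673 ≈ 13.753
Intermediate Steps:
A = 10
L(k) = -190 + 10*k (L(k) = (k - 19)*10 = (-19 + k)*10 = -190 + 10*k)
F(H) = 959 (F(H) = -2 + 31**2 = -2 + 961 = 959)
((-437243 + F(-650)) - 3588920)/(-313223 + L(2074)) = ((-437243 + 959) - 3588920)/(-313223 + (-190 + 10*2074)) = (-436284 - 3588920)/(-313223 + (-190 + 20740)) = -4025204/(-313223 + 20550) = -4025204/(-292673) = -4025204*(-1/292673) = 4025204/292673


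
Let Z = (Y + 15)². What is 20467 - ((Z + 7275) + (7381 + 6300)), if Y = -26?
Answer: -610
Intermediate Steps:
Z = 121 (Z = (-26 + 15)² = (-11)² = 121)
20467 - ((Z + 7275) + (7381 + 6300)) = 20467 - ((121 + 7275) + (7381 + 6300)) = 20467 - (7396 + 13681) = 20467 - 1*21077 = 20467 - 21077 = -610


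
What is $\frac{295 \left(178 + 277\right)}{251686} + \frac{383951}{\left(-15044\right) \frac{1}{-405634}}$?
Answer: $\frac{4899810084818703}{473295523} \approx 1.0353 \cdot 10^{7}$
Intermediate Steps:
$\frac{295 \left(178 + 277\right)}{251686} + \frac{383951}{\left(-15044\right) \frac{1}{-405634}} = 295 \cdot 455 \cdot \frac{1}{251686} + \frac{383951}{\left(-15044\right) \left(- \frac{1}{405634}\right)} = 134225 \cdot \frac{1}{251686} + \frac{383951}{\frac{7522}{202817}} = \frac{134225}{251686} + 383951 \cdot \frac{202817}{7522} = \frac{134225}{251686} + \frac{77871789967}{7522} = \frac{4899810084818703}{473295523}$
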